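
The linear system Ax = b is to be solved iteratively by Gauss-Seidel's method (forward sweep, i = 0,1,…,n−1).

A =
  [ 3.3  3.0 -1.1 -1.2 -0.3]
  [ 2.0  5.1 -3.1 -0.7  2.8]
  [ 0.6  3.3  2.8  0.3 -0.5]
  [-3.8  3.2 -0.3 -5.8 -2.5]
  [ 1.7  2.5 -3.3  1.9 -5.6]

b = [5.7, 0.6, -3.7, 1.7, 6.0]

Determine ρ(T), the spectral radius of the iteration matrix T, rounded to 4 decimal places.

1.4080

Diagonal D = diag(3.3, 5.1, 2.8, -5.8, -5.6); L, U strict lower/upper.
GS T = -(D+L)⁻¹U: row 0 first, T[0,2] = -(-1.1)/(3.3) = +0.3333; later rows by forward substitution.
  T[0,:] = [+0.0000 -0.9091 +0.3333 +0.3636 +0.0909]
  T[1,:] = [+0.0000 +0.3565 +0.4771 -0.0053 -0.5847]
  T[2,:] = [+0.0000 -0.2254 -0.6338 -0.1788 +0.8482]
  T[3,:] = [+0.0000 +0.8040 +0.0776 -0.2319 -0.8570]
  T[4,:] = [+0.0000 +0.2888 +0.7140 +0.1346 -1.0240]
moduli |λ_i(T)| = 1.4080, 0.2564, 0.1465, 0.1465, 0.0000.
ρ = 1.4080; 1.4080 > 1: divergent.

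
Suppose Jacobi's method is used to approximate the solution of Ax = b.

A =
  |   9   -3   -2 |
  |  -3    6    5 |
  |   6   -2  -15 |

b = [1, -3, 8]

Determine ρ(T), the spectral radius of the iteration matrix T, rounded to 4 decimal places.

A = D + L + U where D = diag(9, 6, -15).
T_J = -D⁻¹(L+U): T[0,2] = -(-2)/(9) = +0.2222; T[0,0] = 0.
  T[0,:] = [+0.0000  +0.3333  +0.2222]
  T[1,:] = [+0.5000  +0.0000  -0.8333]
  T[2,:] = [+0.4000  -0.1333  +0.0000]
moduli |λ_i(T)| = 0.7337, 0.4143, 0.4143.
spectral radius ρ = 0.7337; 0.7337 < 1: convergent.

0.7337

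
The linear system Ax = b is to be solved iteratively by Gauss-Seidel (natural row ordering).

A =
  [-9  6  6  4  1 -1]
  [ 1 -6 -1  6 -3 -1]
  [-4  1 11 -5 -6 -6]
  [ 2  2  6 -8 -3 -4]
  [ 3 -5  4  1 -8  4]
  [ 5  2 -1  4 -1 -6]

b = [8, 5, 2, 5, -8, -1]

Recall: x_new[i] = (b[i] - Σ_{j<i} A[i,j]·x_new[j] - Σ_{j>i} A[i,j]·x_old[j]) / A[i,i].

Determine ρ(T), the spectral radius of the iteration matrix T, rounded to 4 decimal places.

1.2838

Let D = diag(-9, -6, 11, -8, -8, -6); L, U the strict triangles.
T_GS = -(D+L)⁻¹U: row 0 first, T[0,3] = -(4)/(-9) = +0.4444; later rows by forward substitution.
  T[0,:] = [+0.0000, +0.6667, +0.6667, +0.4444, +0.1111, -0.1111]
  T[1,:] = [+0.0000, +0.1111, -0.0556, +1.0741, -0.4815, -0.1852]
  T[2,:] = [+0.0000, +0.2323, +0.2475, +0.5185, +0.6296, +0.5219]
  T[3,:] = [+0.0000, +0.3687, +0.3384, +0.7685, +0.0046, -0.1827]
  T[4,:] = [+0.0000, +0.3428, +0.4508, -0.1493, +0.6580, +0.8122]
  T[5,:] = [+0.0000, +0.7425, +0.6463, +1.1792, -0.2794, -0.4984]
|eigenvalues of T|: 1.2838, 0.6495, 0.4224, 0.4224, 0.0530, 0.0000.
spectral radius ρ = 1.2838; 1.2838 > 1 ⇒ diverges.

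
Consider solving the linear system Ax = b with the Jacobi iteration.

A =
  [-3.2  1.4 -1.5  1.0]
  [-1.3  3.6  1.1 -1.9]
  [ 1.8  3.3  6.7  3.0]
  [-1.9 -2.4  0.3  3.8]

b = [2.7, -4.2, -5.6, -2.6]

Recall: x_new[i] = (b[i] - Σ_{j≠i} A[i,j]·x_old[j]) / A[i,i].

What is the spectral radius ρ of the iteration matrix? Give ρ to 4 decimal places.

Diagonal D = diag(-3.2, 3.6, 6.7, 3.8); L, U strict lower/upper.
Jacobi T = -D⁻¹(L+U): T[0,3] = -(1)/(-3.2) = +0.3125; T[0,0] = 0.
  T[0,:] = [+0.0000, +0.4375, -0.4688, +0.3125]
  T[1,:] = [+0.3611, +0.0000, -0.3056, +0.5278]
  T[2,:] = [-0.2687, -0.4925, +0.0000, -0.4478]
  T[3,:] = [+0.5000, +0.6316, -0.0789, +0.0000]
moduli |λ_i(T)| = 1.2073, 0.5717, 0.3673, 0.3673.
ρ(T) = max|λ| = 1.2073; 1.2073 > 1: divergent.

1.2073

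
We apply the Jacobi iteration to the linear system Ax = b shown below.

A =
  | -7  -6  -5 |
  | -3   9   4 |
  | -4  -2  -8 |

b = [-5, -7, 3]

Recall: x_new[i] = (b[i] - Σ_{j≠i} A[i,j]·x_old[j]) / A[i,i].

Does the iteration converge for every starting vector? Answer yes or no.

yes

Write A = D+L+U with D = diag(-7, 9, -8).
Jacobi: T = -D⁻¹(L+U), T[1,2] = -(4)/(9) = -0.4444; T[1,1] = 0.
  T[0,:] = [+0.0000 -0.8571 -0.7143]
  T[1,:] = [+0.3333 +0.0000 -0.4444]
  T[2,:] = [-0.5000 -0.2500 +0.0000]
moduli |λ_i(T)| = 0.6259, 0.4574, 0.4574.
spectral radius ρ = 0.6259; 0.6259 < 1 ⇒ converges.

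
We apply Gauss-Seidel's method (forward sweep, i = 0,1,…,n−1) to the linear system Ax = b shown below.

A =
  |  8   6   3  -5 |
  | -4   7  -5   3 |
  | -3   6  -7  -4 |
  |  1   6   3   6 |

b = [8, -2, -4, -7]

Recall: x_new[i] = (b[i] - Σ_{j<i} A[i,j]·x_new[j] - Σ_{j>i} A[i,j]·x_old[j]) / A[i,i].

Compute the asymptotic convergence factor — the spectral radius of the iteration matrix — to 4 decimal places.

1.1955

A = D + L + U where D = diag(8, 7, -7, 6).
Gauss-Seidel: T = -(D+L)⁻¹U, row 0 first, T[0,1] = -(6)/(8) = -0.7500; later rows by forward substitution.
  T[0,:] = [+0.0000, -0.7500, -0.3750, +0.6250]
  T[1,:] = [+0.0000, -0.4286, +0.5000, -0.0714]
  T[2,:] = [+0.0000, -0.0459, +0.5893, -0.9005]
  T[3,:] = [+0.0000, +0.5765, -0.7321, +0.4175]
eigenvalue magnitudes: 1.1955, 0.6800, 0.0628, 0.0000.
ρ(T) = max|λ| = 1.1955; 1.1955 > 1: divergent.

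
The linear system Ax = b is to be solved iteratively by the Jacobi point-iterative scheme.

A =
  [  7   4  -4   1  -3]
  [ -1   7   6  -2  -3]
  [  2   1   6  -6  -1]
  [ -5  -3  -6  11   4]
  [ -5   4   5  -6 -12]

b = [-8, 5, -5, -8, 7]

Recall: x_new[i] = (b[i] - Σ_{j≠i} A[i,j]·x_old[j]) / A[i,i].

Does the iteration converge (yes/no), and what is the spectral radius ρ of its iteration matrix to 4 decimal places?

A = D + L + U where D = diag(7, 7, 6, 11, -12).
Jacobi: T = -D⁻¹(L+U), T[2,4] = -(-1)/(6) = +0.1667; T[2,2] = 0.
  T[0,:] = [+0.0000  -0.5714  +0.5714  -0.1429  +0.4286]
  T[1,:] = [+0.1429  +0.0000  -0.8571  +0.2857  +0.4286]
  T[2,:] = [-0.3333  -0.1667  +0.0000  +1.0000  +0.1667]
  T[3,:] = [+0.4545  +0.2727  +0.5455  +0.0000  -0.3636]
  T[4,:] = [-0.4167  +0.3333  +0.4167  -0.5000  +0.0000]
|roots of det(T-λI)|: 1.3391, 0.8539, 0.8252, 0.8252, 0.3187.
ρ(T) = max|λ| = 1.3391; 1.3391 > 1: divergent.

no, ρ = 1.3391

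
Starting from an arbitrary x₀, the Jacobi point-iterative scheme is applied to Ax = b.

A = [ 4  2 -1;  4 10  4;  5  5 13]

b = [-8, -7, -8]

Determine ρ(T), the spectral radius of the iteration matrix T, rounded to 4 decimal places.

Let D = diag(4, 10, 13); L, U the strict triangles.
T_J = -D⁻¹(L+U): T[1,0] = -(4)/(10) = -0.4000; T[1,1] = 0.
  T[0,:] = [+0.0000, -0.5000, +0.2500]
  T[1,:] = [-0.4000, +0.0000, -0.4000]
  T[2,:] = [-0.3846, -0.3846, +0.0000]
|eigenvalues of T|: 0.5702, 0.4027, 0.1675.
ρ = 0.5702; 0.5702 < 1: convergent.

0.5702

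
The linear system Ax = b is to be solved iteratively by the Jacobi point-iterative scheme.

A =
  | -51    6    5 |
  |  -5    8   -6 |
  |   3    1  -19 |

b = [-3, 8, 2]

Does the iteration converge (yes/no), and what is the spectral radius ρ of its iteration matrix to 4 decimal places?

yes, ρ = 0.4124

A = D + L + U where D = diag(-51, 8, -19).
T_J = -D⁻¹(L+U): T[0,2] = -(5)/(-51) = +0.0980; T[0,0] = 0.
  T[0,:] = [+0.0000, +0.1176, +0.0980]
  T[1,:] = [+0.6250, +0.0000, +0.7500]
  T[2,:] = [+0.1579, +0.0526, +0.0000]
|λ(T)| sorted: 0.4124, 0.2365, 0.1759.
ρ = 0.4124; 0.4124 < 1, so it converges for any x₀.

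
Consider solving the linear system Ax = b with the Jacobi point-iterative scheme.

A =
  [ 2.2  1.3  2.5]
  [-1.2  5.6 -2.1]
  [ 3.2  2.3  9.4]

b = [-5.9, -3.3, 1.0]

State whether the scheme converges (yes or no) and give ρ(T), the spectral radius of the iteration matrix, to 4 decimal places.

A = D + L + U where D = diag(2.2, 5.6, 9.4).
Jacobi T = -D⁻¹(L+U): T[2,1] = -(2.3)/(9.4) = -0.2447; T[2,2] = 0.
  T[0,:] = [+0.0000  -0.5909  -1.1364]
  T[1,:] = [+0.2143  +0.0000  +0.3750]
  T[2,:] = [-0.3404  -0.2447  +0.0000]
|λ(T)| sorted: 0.6212, 0.4662, 0.4662.
ρ(T) = max|λ| = 0.6212; 0.6212 < 1 ⇒ converges.

yes, ρ = 0.6212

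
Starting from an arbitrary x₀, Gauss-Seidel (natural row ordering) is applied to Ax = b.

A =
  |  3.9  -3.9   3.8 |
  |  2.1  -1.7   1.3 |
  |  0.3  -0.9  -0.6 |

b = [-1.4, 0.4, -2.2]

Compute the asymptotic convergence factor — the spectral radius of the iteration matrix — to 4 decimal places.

Write A = D+L+U with D = diag(3.9, -1.7, -0.6).
GS T = -(D+L)⁻¹U: row 0 first, T[0,2] = -(3.8)/(3.9) = -0.9744; later rows by forward substitution.
  T[0,:] = [+0.0000  +1.0000  -0.9744]
  T[1,:] = [+0.0000  +1.2353  -0.4389]
  T[2,:] = [+0.0000  -1.3529  +0.1712]
|eigenvalues of T|: 1.6397, 0.2332, 0.0000.
ρ = 1.6397; 1.6397 > 1: divergent.

1.6397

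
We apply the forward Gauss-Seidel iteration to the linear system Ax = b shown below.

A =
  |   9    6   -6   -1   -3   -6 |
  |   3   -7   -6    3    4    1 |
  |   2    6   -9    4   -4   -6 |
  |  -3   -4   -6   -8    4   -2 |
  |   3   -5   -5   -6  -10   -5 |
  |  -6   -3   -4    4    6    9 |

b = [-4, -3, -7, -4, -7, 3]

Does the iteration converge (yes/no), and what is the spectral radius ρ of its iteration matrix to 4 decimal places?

Write A = D+L+U with D = diag(9, -7, -9, -8, -10, 9).
Gauss-Seidel: T = -(D+L)⁻¹U, row 0 first, T[0,5] = -(-6)/(9) = +0.6667; later rows by forward substitution.
  T[0,:] = [+0.0000 -0.6667 +0.6667 +0.1111 +0.3333 +0.6667]
  T[1,:] = [+0.0000 -0.2857 -0.5714 +0.4762 +0.7143 +0.4286]
  T[2,:] = [+0.0000 -0.3386 -0.2328 +0.7866 +0.1058 -0.2328]
  T[3,:] = [+0.0000 +0.6468 +0.2103 -0.8697 -0.0615 -0.5397]
  T[4,:] = [+0.0000 -0.2759 +0.4759 -0.0762 -0.2731 -0.0741]
  T[5,:] = [+0.0000 -0.7937 -0.2603 +1.0198 +0.7168 +0.7731]
|roots of det(T-λI)|: 1.2394, 0.6868, 0.6868, 0.2691, 0.2691, 0.0000.
ρ = 1.2394; 1.2394 > 1, so it fails to converge.

no, ρ = 1.2394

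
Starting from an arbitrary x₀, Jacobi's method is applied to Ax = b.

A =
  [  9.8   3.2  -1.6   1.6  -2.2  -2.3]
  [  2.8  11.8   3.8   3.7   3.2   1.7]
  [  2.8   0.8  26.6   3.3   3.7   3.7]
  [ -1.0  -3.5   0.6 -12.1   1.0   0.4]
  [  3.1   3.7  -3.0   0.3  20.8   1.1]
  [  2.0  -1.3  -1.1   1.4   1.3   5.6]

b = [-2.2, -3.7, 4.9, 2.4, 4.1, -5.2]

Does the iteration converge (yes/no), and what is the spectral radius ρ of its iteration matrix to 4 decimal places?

A = D + L + U where D = diag(9.8, 11.8, 26.6, -12.1, 20.8, 5.6).
Jacobi: T = -D⁻¹(L+U), T[4,2] = -(-3)/(20.8) = +0.1442; T[4,4] = 0.
  T[0,:] = [+0.0000, -0.3265, +0.1633, -0.1633, +0.2245, +0.2347]
  T[1,:] = [-0.2373, +0.0000, -0.3220, -0.3136, -0.2712, -0.1441]
  T[2,:] = [-0.1053, -0.0301, +0.0000, -0.1241, -0.1391, -0.1391]
  T[3,:] = [-0.0826, -0.2893, +0.0496, +0.0000, +0.0826, +0.0331]
  T[4,:] = [-0.1490, -0.1779, +0.1442, -0.0144, +0.0000, -0.0529]
  T[5,:] = [-0.3571, +0.2321, +0.1964, -0.2500, -0.2321, +0.0000]
|eigenvalues of T|: 0.5201, 0.4183, 0.4183, 0.3215, 0.1131, 0.0148.
ρ(T) = max|λ| = 0.5201; 0.5201 < 1: convergent.

yes, ρ = 0.5201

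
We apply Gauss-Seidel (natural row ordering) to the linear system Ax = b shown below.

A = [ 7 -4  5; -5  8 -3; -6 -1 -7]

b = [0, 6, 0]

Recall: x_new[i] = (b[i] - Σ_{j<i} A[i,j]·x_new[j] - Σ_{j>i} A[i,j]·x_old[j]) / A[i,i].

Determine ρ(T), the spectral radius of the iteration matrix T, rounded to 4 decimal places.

0.7269

Let D = diag(7, 8, -7); L, U the strict triangles.
T_GS = -(D+L)⁻¹U: row 0 first, T[0,1] = -(-4)/(7) = +0.5714; later rows by forward substitution.
  T[0,:] = [+0.0000  +0.5714  -0.7143]
  T[1,:] = [+0.0000  +0.3571  -0.0714]
  T[2,:] = [+0.0000  -0.5408  +0.6224]
|λ(T)| sorted: 0.7269, 0.2527, 0.0000.
ρ = 0.7269; 0.7269 < 1, so it converges for any x₀.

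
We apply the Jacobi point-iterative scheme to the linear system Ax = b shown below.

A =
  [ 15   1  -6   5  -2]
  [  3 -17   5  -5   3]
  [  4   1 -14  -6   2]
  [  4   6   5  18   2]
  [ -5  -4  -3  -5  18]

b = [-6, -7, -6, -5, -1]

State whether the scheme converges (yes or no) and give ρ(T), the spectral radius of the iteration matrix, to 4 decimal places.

Write A = D+L+U with D = diag(15, -17, -14, 18, 18).
Jacobi T = -D⁻¹(L+U): T[3,0] = -(4)/(18) = -0.2222; T[3,3] = 0.
  T[0,:] = [+0.0000 -0.0667 +0.4000 -0.3333 +0.1333]
  T[1,:] = [+0.1765 +0.0000 +0.2941 -0.2941 +0.1765]
  T[2,:] = [+0.2857 +0.0714 +0.0000 -0.4286 +0.1429]
  T[3,:] = [-0.2222 -0.3333 -0.2778 +0.0000 -0.1111]
  T[4,:] = [+0.2778 +0.2222 +0.1667 +0.2778 +0.0000]
moduli |λ_i(T)| = 0.8277, 0.3897, 0.3897, 0.0862, 0.0862.
ρ(T) = max|λ| = 0.8277; 0.8277 < 1, so it converges for any x₀.

yes, ρ = 0.8277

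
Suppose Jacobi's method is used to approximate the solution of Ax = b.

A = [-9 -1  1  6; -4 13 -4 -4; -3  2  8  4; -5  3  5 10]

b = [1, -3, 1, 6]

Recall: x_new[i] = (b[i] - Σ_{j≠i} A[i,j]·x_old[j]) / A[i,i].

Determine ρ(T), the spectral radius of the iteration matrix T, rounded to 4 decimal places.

0.8382

Diagonal D = diag(-9, 13, 8, 10); L, U strict lower/upper.
Jacobi: T = -D⁻¹(L+U), T[1,0] = -(-4)/(13) = +0.3077; T[1,1] = 0.
  T[0,:] = [+0.0000  -0.1111  +0.1111  +0.6667]
  T[1,:] = [+0.3077  +0.0000  +0.3077  +0.3077]
  T[2,:] = [+0.3750  -0.2500  +0.0000  -0.5000]
  T[3,:] = [+0.5000  -0.3000  -0.5000  +0.0000]
|λ(T)| sorted: 0.8382, 0.5498, 0.3499, 0.3499.
spectral radius ρ = 0.8382; 0.8382 < 1, so it converges for any x₀.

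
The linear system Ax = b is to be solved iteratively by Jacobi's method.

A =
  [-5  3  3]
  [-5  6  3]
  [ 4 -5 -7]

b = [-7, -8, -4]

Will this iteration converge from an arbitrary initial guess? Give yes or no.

no

A = D + L + U where D = diag(-5, 6, -7).
Jacobi T = -D⁻¹(L+U): T[0,1] = -(3)/(-5) = +0.6000; T[0,0] = 0.
  T[0,:] = [+0.0000  +0.6000  +0.6000]
  T[1,:] = [+0.8333  +0.0000  -0.5000]
  T[2,:] = [+0.5714  -0.7143  +0.0000]
moduli |λ_i(T)| = 1.2711, 0.6448, 0.6448.
ρ(T) = max|λ| = 1.2711; 1.2711 > 1 ⇒ diverges.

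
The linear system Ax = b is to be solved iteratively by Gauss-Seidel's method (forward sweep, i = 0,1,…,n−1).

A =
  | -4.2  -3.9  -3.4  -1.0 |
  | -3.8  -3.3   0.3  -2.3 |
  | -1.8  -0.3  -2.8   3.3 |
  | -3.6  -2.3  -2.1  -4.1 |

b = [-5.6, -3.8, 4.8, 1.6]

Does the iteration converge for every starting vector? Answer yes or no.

no

A = D + L + U where D = diag(-4.2, -3.3, -2.8, -4.1).
T_GS = -(D+L)⁻¹U: row 0 first, T[0,2] = -(-3.4)/(-4.2) = -0.8095; later rows by forward substitution.
  T[0,:] = [+0.0000  -0.9286  -0.8095  -0.2381]
  T[1,:] = [+0.0000  +1.0693  +1.0231  -0.4228]
  T[2,:] = [+0.0000  +0.4824  +0.4108  +1.3769]
  T[3,:] = [+0.0000  -0.0316  -0.0735  -0.2590]
|roots of det(T-λI)|: 1.4942, 0.2418, 0.2418, 0.0000.
spectral radius ρ = 1.4942; 1.4942 > 1: divergent.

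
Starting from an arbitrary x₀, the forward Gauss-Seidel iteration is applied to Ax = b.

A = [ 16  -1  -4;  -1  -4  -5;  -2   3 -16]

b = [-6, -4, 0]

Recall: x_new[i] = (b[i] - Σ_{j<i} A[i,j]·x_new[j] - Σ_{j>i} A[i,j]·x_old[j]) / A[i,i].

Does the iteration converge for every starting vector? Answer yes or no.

A = D + L + U where D = diag(16, -4, -16).
T_GS = -(D+L)⁻¹U: row 0 first, T[0,1] = -(-1)/(16) = +0.0625; later rows by forward substitution.
  T[0,:] = [+0.0000, +0.0625, +0.2500]
  T[1,:] = [+0.0000, -0.0156, -1.3125]
  T[2,:] = [+0.0000, -0.0107, -0.2773]
|roots of det(T-λI)|: 0.3232, 0.0302, 0.0000.
spectral radius ρ = 0.3232; 0.3232 < 1, so it converges for any x₀.

yes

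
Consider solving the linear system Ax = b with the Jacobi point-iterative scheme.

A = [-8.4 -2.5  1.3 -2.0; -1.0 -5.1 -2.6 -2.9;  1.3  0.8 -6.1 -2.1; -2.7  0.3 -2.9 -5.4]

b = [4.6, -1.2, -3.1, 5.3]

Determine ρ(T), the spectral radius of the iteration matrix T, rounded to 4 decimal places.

0.6322

Write A = D+L+U with D = diag(-8.4, -5.1, -6.1, -5.4).
Jacobi: T = -D⁻¹(L+U), T[3,2] = -(-2.9)/(-5.4) = -0.5370; T[3,3] = 0.
  T[0,:] = [+0.0000, -0.2976, +0.1548, -0.2381]
  T[1,:] = [-0.1961, +0.0000, -0.5098, -0.5686]
  T[2,:] = [+0.2131, +0.1311, +0.0000, -0.3443]
  T[3,:] = [-0.5000, +0.0556, -0.5370, +0.0000]
|eigenvalues of T|: 0.6322, 0.4836, 0.1759, 0.1759.
ρ(T) = max|λ| = 0.6322; 0.6322 < 1: convergent.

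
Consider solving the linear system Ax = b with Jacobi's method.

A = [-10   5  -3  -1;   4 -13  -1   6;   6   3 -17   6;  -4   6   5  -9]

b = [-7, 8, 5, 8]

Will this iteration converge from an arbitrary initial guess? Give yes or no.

yes

Split A = D + L + U, D = diag(-10, -13, -17, -9).
T_J = -D⁻¹(L+U): T[1,0] = -(4)/(-13) = +0.3077; T[1,1] = 0.
  T[0,:] = [+0.0000 +0.5000 -0.3000 -0.1000]
  T[1,:] = [+0.3077 +0.0000 -0.0769 +0.4615]
  T[2,:] = [+0.3529 +0.1765 +0.0000 +0.3529]
  T[3,:] = [-0.4444 +0.6667 +0.5556 +0.0000]
|roots of det(T-λI)|: 0.8673, 0.7261, 0.2590, 0.2590.
ρ(T) = max|λ| = 0.8673; 0.8673 < 1, so it converges for any x₀.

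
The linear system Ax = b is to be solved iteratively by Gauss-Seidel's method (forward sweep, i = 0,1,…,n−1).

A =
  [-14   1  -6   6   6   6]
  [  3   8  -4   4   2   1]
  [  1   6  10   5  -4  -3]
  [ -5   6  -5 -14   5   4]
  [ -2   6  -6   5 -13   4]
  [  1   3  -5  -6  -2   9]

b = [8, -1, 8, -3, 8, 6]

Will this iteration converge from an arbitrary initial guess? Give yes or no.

Write A = D+L+U with D = diag(-14, 8, 10, -14, -13, 9).
Gauss-Seidel: T = -(D+L)⁻¹U, row 0 first, T[0,5] = -(6)/(-14) = +0.4286; later rows by forward substitution.
  T[0,:] = [+0.0000  +0.0714  -0.4286  +0.4286  +0.4286  +0.4286]
  T[1,:] = [+0.0000  -0.0268  +0.6607  -0.6607  -0.4107  -0.2857]
  T[2,:] = [+0.0000  +0.0089  -0.3536  -0.1464  +0.6036  +0.4286]
  T[3,:] = [+0.0000  -0.0402  +0.5625  -0.3839  -0.1875  -0.1429]
  T[4,:] = [+0.0000  -0.0429  +0.7504  -0.4510  -0.6062  -0.1429]
  T[5,:] = [+0.0000  -0.0304  +0.1727  -0.2649  +0.1649  +0.1587]
|eigenvalues of T|: 1.3414, 0.2724, 0.0857, 0.0834, 0.0834, 0.0000.
ρ = 1.3414; 1.3414 > 1 ⇒ diverges.

no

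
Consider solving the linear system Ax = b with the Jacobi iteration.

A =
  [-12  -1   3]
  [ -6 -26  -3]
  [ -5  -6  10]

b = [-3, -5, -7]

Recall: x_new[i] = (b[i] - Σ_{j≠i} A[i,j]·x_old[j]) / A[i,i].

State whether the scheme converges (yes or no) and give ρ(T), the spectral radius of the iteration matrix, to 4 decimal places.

yes, ρ = 0.3893

Let D = diag(-12, -26, 10); L, U the strict triangles.
T_J = -D⁻¹(L+U): T[0,2] = -(3)/(-12) = +0.2500; T[0,0] = 0.
  T[0,:] = [+0.0000, -0.0833, +0.2500]
  T[1,:] = [-0.2308, +0.0000, -0.1154]
  T[2,:] = [+0.5000, +0.6000, +0.0000]
|roots of det(T-λI)|: 0.3893, 0.2767, 0.2767.
ρ = 0.3893; 0.3893 < 1, so it converges for any x₀.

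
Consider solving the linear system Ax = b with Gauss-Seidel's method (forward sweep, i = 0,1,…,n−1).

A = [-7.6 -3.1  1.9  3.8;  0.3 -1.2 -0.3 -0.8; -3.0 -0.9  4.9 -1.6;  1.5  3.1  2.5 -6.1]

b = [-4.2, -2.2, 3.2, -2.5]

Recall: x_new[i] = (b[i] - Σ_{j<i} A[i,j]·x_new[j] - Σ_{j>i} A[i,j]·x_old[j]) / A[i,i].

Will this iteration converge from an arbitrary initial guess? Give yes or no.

Diagonal D = diag(-7.6, -1.2, 4.9, -6.1); L, U strict lower/upper.
GS T = -(D+L)⁻¹U: row 0 first, T[0,3] = -(3.8)/(-7.6) = +0.5000; later rows by forward substitution.
  T[0,:] = [+0.0000  -0.4079  +0.2500  +0.5000]
  T[1,:] = [+0.0000  -0.1020  -0.1875  -0.5417]
  T[2,:] = [+0.0000  -0.2685  +0.1186  +0.5332]
  T[3,:] = [+0.0000  -0.2621  +0.0148  +0.0662]
eigenvalue magnitudes: 0.5196, 0.3971, 0.0397, 0.0000.
spectral radius ρ = 0.5196; 0.5196 < 1 ⇒ converges.

yes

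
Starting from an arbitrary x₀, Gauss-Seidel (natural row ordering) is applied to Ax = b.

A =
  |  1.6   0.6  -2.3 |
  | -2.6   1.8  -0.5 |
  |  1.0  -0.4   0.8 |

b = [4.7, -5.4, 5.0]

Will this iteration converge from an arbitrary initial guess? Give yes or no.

Let D = diag(1.6, 1.8, 0.8); L, U the strict triangles.
T_GS = -(D+L)⁻¹U: row 0 first, T[0,2] = -(-2.3)/(1.6) = +1.4375; later rows by forward substitution.
  T[0,:] = [+0.0000  -0.3750  +1.4375]
  T[1,:] = [+0.0000  -0.5417  +2.3542]
  T[2,:] = [+0.0000  +0.1979  -0.6198]
|eigenvalues of T|: 1.2644, 0.1030, 0.0000.
ρ(T) = max|λ| = 1.2644; 1.2644 > 1 ⇒ diverges.

no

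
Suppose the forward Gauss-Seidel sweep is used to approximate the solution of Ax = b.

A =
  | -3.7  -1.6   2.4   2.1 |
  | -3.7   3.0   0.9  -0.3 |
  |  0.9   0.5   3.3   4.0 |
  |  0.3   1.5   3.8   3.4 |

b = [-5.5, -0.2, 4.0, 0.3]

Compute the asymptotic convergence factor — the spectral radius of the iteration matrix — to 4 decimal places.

Split A = D + L + U, D = diag(-3.7, 3, 3.3, 3.4).
GS T = -(D+L)⁻¹U: row 0 first, T[0,3] = -(2.1)/(-3.7) = +0.5676; later rows by forward substitution.
  T[0,:] = [+0.0000, -0.4324, +0.6486, +0.5676]
  T[1,:] = [+0.0000, -0.5333, +0.5000, +0.8000]
  T[2,:] = [+0.0000, +0.1987, -0.2527, -1.4881]
  T[3,:] = [+0.0000, +0.0513, +0.0046, +1.2602]
eigenvalue magnitudes: 1.2650, 0.7767, 0.0141, 0.0000.
ρ(T) = max|λ| = 1.2650; 1.2650 > 1 ⇒ diverges.

1.2650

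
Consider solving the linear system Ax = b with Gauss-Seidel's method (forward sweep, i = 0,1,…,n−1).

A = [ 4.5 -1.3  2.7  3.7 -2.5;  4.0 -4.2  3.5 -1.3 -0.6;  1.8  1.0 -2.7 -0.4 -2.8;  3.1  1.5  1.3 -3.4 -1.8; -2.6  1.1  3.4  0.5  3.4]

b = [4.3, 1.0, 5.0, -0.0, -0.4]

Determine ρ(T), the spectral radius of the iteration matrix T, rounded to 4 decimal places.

A = D + L + U where D = diag(4.5, -4.2, -2.7, -3.4, 3.4).
Gauss-Seidel: T = -(D+L)⁻¹U, row 0 first, T[0,2] = -(2.7)/(4.5) = -0.6000; later rows by forward substitution.
  T[0,:] = [+0.0000, +0.2889, -0.6000, -0.8222, +0.5556]
  T[1,:] = [+0.0000, +0.2751, +0.2619, -1.0926, +0.3862]
  T[2,:] = [+0.0000, +0.2945, -0.3030, -1.1010, -0.5236]
  T[3,:] = [+0.0000, +0.4974, -0.5474, -1.6527, -0.0527]
  T[4,:] = [+0.0000, -0.2357, -0.1601, +1.0687, +0.8312]
eigenvalue magnitudes: 1.6637, 0.9789, 0.0942, 0.0942, 0.0000.
ρ = 1.6637; 1.6637 > 1 ⇒ diverges.

1.6637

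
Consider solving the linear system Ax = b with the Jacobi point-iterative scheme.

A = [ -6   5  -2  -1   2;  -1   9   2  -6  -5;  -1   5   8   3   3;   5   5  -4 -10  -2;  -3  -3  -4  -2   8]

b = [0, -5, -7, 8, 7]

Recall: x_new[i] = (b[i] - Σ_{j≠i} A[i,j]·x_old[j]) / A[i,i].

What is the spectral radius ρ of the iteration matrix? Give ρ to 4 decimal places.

1.2097

Diagonal D = diag(-6, 9, 8, -10, 8); L, U strict lower/upper.
T_J = -D⁻¹(L+U): T[2,4] = -(3)/(8) = -0.3750; T[2,2] = 0.
  T[0,:] = [+0.0000  +0.8333  -0.3333  -0.1667  +0.3333]
  T[1,:] = [+0.1111  +0.0000  -0.2222  +0.6667  +0.5556]
  T[2,:] = [+0.1250  -0.6250  +0.0000  -0.3750  -0.3750]
  T[3,:] = [+0.5000  +0.5000  -0.4000  +0.0000  -0.2000]
  T[4,:] = [+0.3750  +0.3750  +0.5000  +0.2500  +0.0000]
|roots of det(T-λI)|: 1.2097, 0.7717, 0.7717, 0.6487, 0.2298.
ρ = 1.2097; 1.2097 > 1, so it fails to converge.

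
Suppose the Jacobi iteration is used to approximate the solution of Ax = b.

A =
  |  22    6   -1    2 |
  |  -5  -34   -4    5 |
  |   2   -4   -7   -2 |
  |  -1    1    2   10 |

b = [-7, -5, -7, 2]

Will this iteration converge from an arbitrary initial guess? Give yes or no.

Split A = D + L + U, D = diag(22, -34, -7, 10).
Jacobi: T = -D⁻¹(L+U), T[0,2] = -(-1)/(22) = +0.0455; T[0,0] = 0.
  T[0,:] = [+0.0000, -0.2727, +0.0455, -0.0909]
  T[1,:] = [-0.1471, +0.0000, -0.1176, +0.1471]
  T[2,:] = [+0.2857, -0.5714, +0.0000, -0.2857]
  T[3,:] = [+0.1000, -0.1000, -0.2000, +0.0000]
eigenvalue magnitudes: 0.4590, 0.2488, 0.1848, 0.0253.
spectral radius ρ = 0.4590; 0.4590 < 1 ⇒ converges.

yes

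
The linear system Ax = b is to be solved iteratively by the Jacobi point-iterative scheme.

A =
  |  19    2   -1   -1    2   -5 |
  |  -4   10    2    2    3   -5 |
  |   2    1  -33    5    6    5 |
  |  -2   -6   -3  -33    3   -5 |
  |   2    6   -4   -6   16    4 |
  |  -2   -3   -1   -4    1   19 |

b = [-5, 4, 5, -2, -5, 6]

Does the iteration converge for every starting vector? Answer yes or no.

Let D = diag(19, 10, -33, -33, 16, 19); L, U the strict triangles.
T_J = -D⁻¹(L+U): T[5,0] = -(-2)/(19) = +0.1053; T[5,5] = 0.
  T[0,:] = [+0.0000, -0.1053, +0.0526, +0.0526, -0.1053, +0.2632]
  T[1,:] = [+0.4000, +0.0000, -0.2000, -0.2000, -0.3000, +0.5000]
  T[2,:] = [+0.0606, +0.0303, +0.0000, +0.1515, +0.1818, +0.1515]
  T[3,:] = [-0.0606, -0.1818, -0.0909, +0.0000, +0.0909, -0.1515]
  T[4,:] = [-0.1250, -0.3750, +0.2500, +0.3750, +0.0000, -0.2500]
  T[5,:] = [+0.1053, +0.1579, +0.0526, +0.2105, -0.0526, +0.0000]
|eigenvalues of T|: 0.6033, 0.2950, 0.2871, 0.2871, 0.1814, 0.1814.
spectral radius ρ = 0.6033; 0.6033 < 1, so it converges for any x₀.

yes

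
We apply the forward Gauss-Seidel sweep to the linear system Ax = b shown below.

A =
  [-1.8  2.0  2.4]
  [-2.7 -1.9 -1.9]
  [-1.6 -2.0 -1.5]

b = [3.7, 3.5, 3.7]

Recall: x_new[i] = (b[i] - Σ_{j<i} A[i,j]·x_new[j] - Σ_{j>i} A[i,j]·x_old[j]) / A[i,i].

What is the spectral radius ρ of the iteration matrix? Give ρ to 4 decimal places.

1.5995

Let D = diag(-1.8, -1.9, -1.5); L, U the strict triangles.
T_GS = -(D+L)⁻¹U: row 0 first, T[0,2] = -(2.4)/(-1.8) = +1.3333; later rows by forward substitution.
  T[0,:] = [+0.0000 +1.1111 +1.3333]
  T[1,:] = [+0.0000 -1.5789 -2.8947]
  T[2,:] = [+0.0000 +0.9201 +2.4374]
moduli |λ_i(T)| = 1.5995, 0.7410, 0.0000.
spectral radius ρ = 1.5995; 1.5995 > 1: divergent.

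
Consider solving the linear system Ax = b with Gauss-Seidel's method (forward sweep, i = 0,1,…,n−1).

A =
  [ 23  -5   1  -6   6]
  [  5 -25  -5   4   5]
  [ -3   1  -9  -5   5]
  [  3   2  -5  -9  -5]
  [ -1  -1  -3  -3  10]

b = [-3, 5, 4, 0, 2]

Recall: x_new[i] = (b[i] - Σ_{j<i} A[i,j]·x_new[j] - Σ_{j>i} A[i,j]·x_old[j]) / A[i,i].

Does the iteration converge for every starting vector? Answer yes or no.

yes

Split A = D + L + U, D = diag(23, -25, -9, -9, 10).
T_GS = -(D+L)⁻¹U: row 0 first, T[0,4] = -(6)/(23) = -0.2609; later rows by forward substitution.
  T[0,:] = [+0.0000, +0.2174, -0.0435, +0.2609, -0.2609]
  T[1,:] = [+0.0000, +0.0435, -0.2087, +0.2122, +0.1478]
  T[2,:] = [+0.0000, -0.0676, -0.0087, -0.6189, +0.6589]
  T[3,:] = [+0.0000, +0.1197, -0.0560, +0.4780, -0.9757]
  T[4,:] = [+0.0000, +0.0417, -0.0446, +0.0050, -0.1063]
eigenvalue magnitudes: 0.5074, 0.2003, 0.1748, 0.0755, 0.0000.
ρ = 0.5074; 0.5074 < 1 ⇒ converges.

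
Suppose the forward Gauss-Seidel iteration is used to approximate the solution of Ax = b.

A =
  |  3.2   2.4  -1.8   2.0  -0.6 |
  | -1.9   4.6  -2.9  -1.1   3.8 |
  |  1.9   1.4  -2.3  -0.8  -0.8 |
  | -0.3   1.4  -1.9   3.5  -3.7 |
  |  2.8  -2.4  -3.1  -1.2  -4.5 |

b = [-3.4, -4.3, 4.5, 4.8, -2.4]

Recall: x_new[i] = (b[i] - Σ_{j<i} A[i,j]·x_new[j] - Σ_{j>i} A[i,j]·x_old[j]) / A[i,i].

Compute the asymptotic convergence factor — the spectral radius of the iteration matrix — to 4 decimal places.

1.4103

Split A = D + L + U, D = diag(3.2, 4.6, -2.3, 3.5, -4.5).
GS T = -(D+L)⁻¹U: row 0 first, T[0,1] = -(2.4)/(3.2) = -0.7500; later rows by forward substitution.
  T[0,:] = [+0.0000  -0.7500  +0.5625  -0.6250  +0.1875]
  T[1,:] = [+0.0000  -0.3098  +0.8628  -0.0190  -0.7486]
  T[2,:] = [+0.0000  -0.8081  +0.9898  -0.8757  -0.6486]
  T[3,:] = [+0.0000  -0.3791  +0.2404  -0.5213  +1.0206]
  T[4,:] = [+0.0000  +0.3563  -0.8562  +0.3635  +0.6906]
|roots of det(T-λI)|: 1.4103, 0.6408, 0.6408, 0.1868, 0.0000.
spectral radius ρ = 1.4103; 1.4103 > 1: divergent.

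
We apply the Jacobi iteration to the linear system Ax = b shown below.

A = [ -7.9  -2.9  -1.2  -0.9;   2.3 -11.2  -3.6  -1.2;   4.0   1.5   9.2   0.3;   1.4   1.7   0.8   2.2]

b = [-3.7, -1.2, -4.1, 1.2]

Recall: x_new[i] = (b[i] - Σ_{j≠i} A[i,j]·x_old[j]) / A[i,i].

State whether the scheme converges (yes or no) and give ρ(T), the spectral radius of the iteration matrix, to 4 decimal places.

yes, ρ = 0.6203

A = D + L + U where D = diag(-7.9, -11.2, 9.2, 2.2).
Jacobi T = -D⁻¹(L+U): T[2,0] = -(4)/(9.2) = -0.4348; T[2,2] = 0.
  T[0,:] = [+0.0000 -0.3671 -0.1519 -0.1139]
  T[1,:] = [+0.2054 +0.0000 -0.3214 -0.1071]
  T[2,:] = [-0.4348 -0.1630 +0.0000 -0.0326]
  T[3,:] = [-0.6364 -0.7727 -0.3636 +0.0000]
|eigenvalues of T|: 0.6203, 0.2911, 0.2911, 0.2303.
ρ(T) = max|λ| = 0.6203; 0.6203 < 1 ⇒ converges.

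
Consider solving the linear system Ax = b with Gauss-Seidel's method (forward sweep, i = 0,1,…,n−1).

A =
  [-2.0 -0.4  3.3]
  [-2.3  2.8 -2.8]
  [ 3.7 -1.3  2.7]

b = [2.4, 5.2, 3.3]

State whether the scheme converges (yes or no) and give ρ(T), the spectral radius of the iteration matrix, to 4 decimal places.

A = D + L + U where D = diag(-2, 2.8, 2.7).
T_GS = -(D+L)⁻¹U: row 0 first, T[0,2] = -(3.3)/(-2) = +1.6500; later rows by forward substitution.
  T[0,:] = [+0.0000  -0.2000  +1.6500]
  T[1,:] = [+0.0000  -0.1643  +2.3554]
  T[2,:] = [+0.0000  +0.1950  -1.1271]
moduli |λ_i(T)| = 1.4769, 0.1856, 0.0000.
spectral radius ρ = 1.4769; 1.4769 > 1: divergent.

no, ρ = 1.4769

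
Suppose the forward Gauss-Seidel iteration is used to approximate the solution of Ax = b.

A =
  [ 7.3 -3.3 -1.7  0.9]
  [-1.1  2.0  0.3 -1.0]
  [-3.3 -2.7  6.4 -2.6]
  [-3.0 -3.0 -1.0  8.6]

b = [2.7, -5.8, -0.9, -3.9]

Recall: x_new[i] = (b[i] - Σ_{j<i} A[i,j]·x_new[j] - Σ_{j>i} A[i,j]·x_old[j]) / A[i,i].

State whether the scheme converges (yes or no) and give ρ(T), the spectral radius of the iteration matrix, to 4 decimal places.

yes, ρ = 0.6200

Diagonal D = diag(7.3, 2, 6.4, 8.6); L, U strict lower/upper.
GS T = -(D+L)⁻¹U: row 0 first, T[0,3] = -(0.9)/(7.3) = -0.1233; later rows by forward substitution.
  T[0,:] = [+0.0000 +0.4521 +0.2329 -0.1233]
  T[1,:] = [+0.0000 +0.2486 -0.0219 +0.4322]
  T[2,:] = [+0.0000 +0.3380 +0.1108 +0.5250]
  T[3,:] = [+0.0000 +0.2837 +0.0865 +0.1688]
moduli |λ_i(T)| = 0.6200, 0.1786, 0.0868, 0.0000.
ρ = 0.6200; 0.6200 < 1 ⇒ converges.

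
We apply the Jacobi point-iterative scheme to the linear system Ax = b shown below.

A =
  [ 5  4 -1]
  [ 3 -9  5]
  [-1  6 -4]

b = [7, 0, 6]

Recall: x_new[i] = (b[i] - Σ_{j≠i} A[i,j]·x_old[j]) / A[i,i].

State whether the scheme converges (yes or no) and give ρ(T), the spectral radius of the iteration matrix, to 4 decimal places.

yes, ρ = 0.8712

Let D = diag(5, -9, -4); L, U the strict triangles.
Jacobi: T = -D⁻¹(L+U), T[0,2] = -(-1)/(5) = +0.2000; T[0,0] = 0.
  T[0,:] = [+0.0000  -0.8000  +0.2000]
  T[1,:] = [+0.3333  +0.0000  +0.5556]
  T[2,:] = [-0.2500  +1.5000  +0.0000]
eigenvalue magnitudes: 0.8712, 0.4923, 0.4923.
spectral radius ρ = 0.8712; 0.8712 < 1 ⇒ converges.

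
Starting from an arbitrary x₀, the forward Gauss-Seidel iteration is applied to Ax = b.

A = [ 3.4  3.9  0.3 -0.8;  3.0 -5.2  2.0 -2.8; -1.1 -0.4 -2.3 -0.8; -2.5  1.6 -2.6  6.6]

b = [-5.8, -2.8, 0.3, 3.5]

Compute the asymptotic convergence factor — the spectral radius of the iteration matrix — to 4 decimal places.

0.8917

Split A = D + L + U, D = diag(3.4, -5.2, -2.3, 6.6).
GS T = -(D+L)⁻¹U: row 0 first, T[0,2] = -(0.3)/(3.4) = -0.0882; later rows by forward substitution.
  T[0,:] = [+0.0000  -1.1471  -0.0882  +0.2353]
  T[1,:] = [+0.0000  -0.6618  +0.3337  -0.4027]
  T[2,:] = [+0.0000  +0.6637  -0.0158  -0.3903]
  T[3,:] = [+0.0000  -0.0126  -0.1206  +0.0330]
|λ(T)| sorted: 0.8917, 0.4072, 0.1601, 0.0000.
ρ(T) = max|λ| = 0.8917; 0.8917 < 1 ⇒ converges.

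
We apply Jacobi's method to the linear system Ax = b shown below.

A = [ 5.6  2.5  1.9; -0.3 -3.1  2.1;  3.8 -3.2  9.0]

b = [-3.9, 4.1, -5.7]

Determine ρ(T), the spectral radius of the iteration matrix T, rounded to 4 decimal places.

Let D = diag(5.6, -3.1, 9); L, U the strict triangles.
Jacobi: T = -D⁻¹(L+U), T[0,1] = -(2.5)/(5.6) = -0.4464; T[0,0] = 0.
  T[0,:] = [+0.0000 -0.4464 -0.3393]
  T[1,:] = [-0.0968 +0.0000 +0.6774]
  T[2,:] = [-0.4222 +0.3556 +0.0000]
moduli |λ_i(T)| = 0.7787, 0.4231, 0.4231.
spectral radius ρ = 0.7787; 0.7787 < 1: convergent.

0.7787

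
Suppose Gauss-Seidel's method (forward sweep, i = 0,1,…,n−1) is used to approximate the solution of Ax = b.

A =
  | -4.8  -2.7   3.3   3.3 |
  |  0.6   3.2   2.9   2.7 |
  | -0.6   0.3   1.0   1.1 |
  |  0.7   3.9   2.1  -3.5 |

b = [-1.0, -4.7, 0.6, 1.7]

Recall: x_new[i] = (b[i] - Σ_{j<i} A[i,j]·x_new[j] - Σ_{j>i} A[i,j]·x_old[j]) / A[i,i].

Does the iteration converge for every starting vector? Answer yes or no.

Split A = D + L + U, D = diag(-4.8, 3.2, 1, -3.5).
GS T = -(D+L)⁻¹U: row 0 first, T[0,2] = -(3.3)/(-4.8) = +0.6875; later rows by forward substitution.
  T[0,:] = [+0.0000  -0.5625  +0.6875  +0.6875]
  T[1,:] = [+0.0000  +0.1055  -1.0352  -0.9727]
  T[2,:] = [+0.0000  -0.3691  +0.7230  -0.3957]
  T[3,:] = [+0.0000  -0.2165  -0.5821  -1.1837]
|λ(T)| sorted: 1.5312, 1.1100, 0.0660, 0.0000.
ρ(T) = max|λ| = 1.5312; 1.5312 > 1: divergent.

no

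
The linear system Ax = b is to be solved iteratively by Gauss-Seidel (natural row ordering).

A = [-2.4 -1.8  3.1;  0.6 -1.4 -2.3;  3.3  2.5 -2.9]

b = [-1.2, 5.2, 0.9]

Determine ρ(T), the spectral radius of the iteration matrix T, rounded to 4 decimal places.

Split A = D + L + U, D = diag(-2.4, -1.4, -2.9).
GS T = -(D+L)⁻¹U: row 0 first, T[0,2] = -(3.1)/(-2.4) = +1.2917; later rows by forward substitution.
  T[0,:] = [+0.0000, -0.7500, +1.2917]
  T[1,:] = [+0.0000, -0.3214, -1.0893]
  T[2,:] = [+0.0000, -1.1305, +0.5308]
|λ(T)| sorted: 1.2934, 1.0840, 0.0000.
ρ = 1.2934; 1.2934 > 1: divergent.

1.2934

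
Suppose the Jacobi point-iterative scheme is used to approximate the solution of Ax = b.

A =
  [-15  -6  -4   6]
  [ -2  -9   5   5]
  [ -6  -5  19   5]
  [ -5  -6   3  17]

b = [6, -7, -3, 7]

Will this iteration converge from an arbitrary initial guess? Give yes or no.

yes

Diagonal D = diag(-15, -9, 19, 17); L, U strict lower/upper.
T_J = -D⁻¹(L+U): T[3,1] = -(-6)/(17) = +0.3529; T[3,3] = 0.
  T[0,:] = [+0.0000 -0.4000 -0.2667 +0.4000]
  T[1,:] = [-0.2222 +0.0000 +0.5556 +0.5556]
  T[2,:] = [+0.3158 +0.2632 +0.0000 -0.2632]
  T[3,:] = [+0.2941 +0.3529 -0.1765 +0.0000]
|λ(T)| sorted: 0.9011, 0.4088, 0.3156, 0.3156.
ρ = 0.9011; 0.9011 < 1, so it converges for any x₀.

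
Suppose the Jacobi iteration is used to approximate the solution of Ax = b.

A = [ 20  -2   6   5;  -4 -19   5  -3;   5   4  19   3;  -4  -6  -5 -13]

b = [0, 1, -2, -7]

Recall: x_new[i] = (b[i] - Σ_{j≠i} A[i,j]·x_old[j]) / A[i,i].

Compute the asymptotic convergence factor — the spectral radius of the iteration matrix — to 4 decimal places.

Diagonal D = diag(20, -19, 19, -13); L, U strict lower/upper.
Jacobi T = -D⁻¹(L+U): T[0,3] = -(5)/(20) = -0.2500; T[0,0] = 0.
  T[0,:] = [+0.0000  +0.1000  -0.3000  -0.2500]
  T[1,:] = [-0.2105  +0.0000  +0.2632  -0.1579]
  T[2,:] = [-0.2632  -0.2105  +0.0000  -0.1579]
  T[3,:] = [-0.3077  -0.4615  -0.3846  +0.0000]
moduli |λ_i(T)| = 0.5891, 0.3231, 0.3231, 0.0554.
ρ = 0.5891; 0.5891 < 1: convergent.

0.5891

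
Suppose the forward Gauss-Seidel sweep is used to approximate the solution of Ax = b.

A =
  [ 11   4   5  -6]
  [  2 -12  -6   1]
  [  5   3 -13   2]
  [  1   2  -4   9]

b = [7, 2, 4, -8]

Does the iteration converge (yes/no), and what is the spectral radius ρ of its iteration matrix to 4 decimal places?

Let D = diag(11, -12, -13, 9); L, U the strict triangles.
T_GS = -(D+L)⁻¹U: row 0 first, T[0,2] = -(5)/(11) = -0.4545; later rows by forward substitution.
  T[0,:] = [+0.0000 -0.3636 -0.4545 +0.5455]
  T[1,:] = [+0.0000 -0.0606 -0.5758 +0.1742]
  T[2,:] = [+0.0000 -0.1538 -0.3077 +0.4038]
  T[3,:] = [+0.0000 -0.0145 +0.0417 +0.0802]
|λ(T)| sorted: 0.5189, 0.2010, 0.0298, 0.0000.
ρ(T) = max|λ| = 0.5189; 0.5189 < 1 ⇒ converges.

yes, ρ = 0.5189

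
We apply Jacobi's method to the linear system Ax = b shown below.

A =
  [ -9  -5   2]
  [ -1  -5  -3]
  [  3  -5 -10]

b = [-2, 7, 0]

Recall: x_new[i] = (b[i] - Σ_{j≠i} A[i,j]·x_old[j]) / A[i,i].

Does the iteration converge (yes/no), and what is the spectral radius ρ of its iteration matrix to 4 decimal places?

Let D = diag(-9, -5, -10); L, U the strict triangles.
Jacobi: T = -D⁻¹(L+U), T[2,1] = -(-5)/(-10) = -0.5000; T[2,2] = 0.
  T[0,:] = [+0.0000  -0.5556  +0.2222]
  T[1,:] = [-0.2000  +0.0000  -0.6000]
  T[2,:] = [+0.3000  -0.5000  +0.0000]
|eigenvalues of T|: 0.7947, 0.4614, 0.3333.
ρ = 0.7947; 0.7947 < 1 ⇒ converges.

yes, ρ = 0.7947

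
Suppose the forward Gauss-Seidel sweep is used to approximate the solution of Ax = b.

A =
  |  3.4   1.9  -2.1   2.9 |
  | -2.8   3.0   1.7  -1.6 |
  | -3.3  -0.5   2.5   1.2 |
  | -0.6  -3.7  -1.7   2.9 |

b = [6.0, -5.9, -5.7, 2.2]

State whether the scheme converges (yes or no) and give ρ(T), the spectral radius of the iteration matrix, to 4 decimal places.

no, ρ = 1.3297

Diagonal D = diag(3.4, 3, 2.5, 2.9); L, U strict lower/upper.
Gauss-Seidel: T = -(D+L)⁻¹U, row 0 first, T[0,3] = -(2.9)/(3.4) = -0.8529; later rows by forward substitution.
  T[0,:] = [+0.0000 -0.5588 +0.6176 -0.8529]
  T[1,:] = [+0.0000 -0.5216 +0.0098 -0.2627]
  T[2,:] = [+0.0000 -0.8420 +0.8173 -1.6584]
  T[3,:] = [+0.0000 -1.2746 +0.6194 -1.4839]
|roots of det(T-λI)|: 1.3297, 0.1538, 0.1538, 0.0000.
ρ(T) = max|λ| = 1.3297; 1.3297 > 1 ⇒ diverges.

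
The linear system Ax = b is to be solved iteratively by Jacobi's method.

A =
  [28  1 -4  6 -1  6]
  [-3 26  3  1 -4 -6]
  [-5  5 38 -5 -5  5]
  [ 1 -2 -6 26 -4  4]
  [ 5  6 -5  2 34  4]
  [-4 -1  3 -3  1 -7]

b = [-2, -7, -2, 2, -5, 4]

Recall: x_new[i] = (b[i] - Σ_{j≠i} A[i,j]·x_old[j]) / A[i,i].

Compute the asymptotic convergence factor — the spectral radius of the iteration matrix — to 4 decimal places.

Split A = D + L + U, D = diag(28, 26, 38, 26, 34, -7).
T_J = -D⁻¹(L+U): T[5,1] = -(-1)/(-7) = -0.1429; T[5,5] = 0.
  T[0,:] = [+0.0000, -0.0357, +0.1429, -0.2143, +0.0357, -0.2143]
  T[1,:] = [+0.1154, +0.0000, -0.1154, -0.0385, +0.1538, +0.2308]
  T[2,:] = [+0.1316, -0.1316, +0.0000, +0.1316, +0.1316, -0.1316]
  T[3,:] = [-0.0385, +0.0769, +0.2308, +0.0000, +0.1538, -0.1538]
  T[4,:] = [-0.1471, -0.1765, +0.1471, -0.0588, +0.0000, -0.1176]
  T[5,:] = [-0.5714, -0.1429, +0.4286, -0.4286, +0.1429, +0.0000]
|λ(T)| sorted: 0.5233, 0.3097, 0.3097, 0.2851, 0.2851, 0.0328.
ρ = 0.5233; 0.5233 < 1: convergent.

0.5233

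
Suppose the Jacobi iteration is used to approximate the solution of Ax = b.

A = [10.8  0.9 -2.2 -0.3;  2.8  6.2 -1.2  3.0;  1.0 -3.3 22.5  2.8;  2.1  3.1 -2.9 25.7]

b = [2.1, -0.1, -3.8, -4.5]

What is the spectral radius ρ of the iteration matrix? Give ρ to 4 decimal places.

Let D = diag(10.8, 6.2, 22.5, 25.7); L, U the strict triangles.
T_J = -D⁻¹(L+U): T[1,3] = -(3)/(6.2) = -0.4839; T[1,1] = 0.
  T[0,:] = [+0.0000  -0.0833  +0.2037  +0.0278]
  T[1,:] = [-0.4516  +0.0000  +0.1935  -0.4839]
  T[2,:] = [-0.0444  +0.1467  +0.0000  -0.1244]
  T[3,:] = [-0.0817  -0.1206  +0.1128  +0.0000]
|roots of det(T-λI)|: 0.3843, 0.1996, 0.1996, 0.0246.
ρ = 0.3843; 0.3843 < 1 ⇒ converges.

0.3843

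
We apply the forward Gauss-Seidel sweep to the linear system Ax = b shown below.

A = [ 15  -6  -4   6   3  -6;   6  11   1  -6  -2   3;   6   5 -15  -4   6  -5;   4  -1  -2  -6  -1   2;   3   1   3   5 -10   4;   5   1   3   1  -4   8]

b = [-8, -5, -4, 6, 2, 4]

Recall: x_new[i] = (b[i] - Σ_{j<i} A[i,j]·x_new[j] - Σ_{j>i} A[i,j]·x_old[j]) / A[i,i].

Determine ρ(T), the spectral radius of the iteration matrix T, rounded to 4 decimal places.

Diagonal D = diag(15, 11, -15, -6, -10, 8); L, U strict lower/upper.
Gauss-Seidel: T = -(D+L)⁻¹U, row 0 first, T[0,4] = -(3)/(15) = -0.2000; later rows by forward substitution.
  T[0,:] = [+0.0000 +0.4000 +0.2667 -0.4000 -0.2000 +0.4000]
  T[1,:] = [+0.0000 -0.2182 -0.2364 +0.7636 +0.2909 -0.4909]
  T[2,:] = [+0.0000 +0.0873 +0.0279 -0.1721 +0.4170 -0.3370]
  T[3,:] = [+0.0000 +0.2739 +0.2079 -0.3366 -0.4875 +0.7941]
  T[4,:] = [+0.0000 +0.2613 +0.1687 -0.2636 -0.1496 +0.7669]
  T[5,:] = [+0.0000 -0.1590 -0.0892 +0.1294 -0.0816 +0.2219]
eigenvalue magnitudes: 1.1615, 0.3781, 0.3781, 0.1834, 0.0133, 0.0000.
ρ(T) = max|λ| = 1.1615; 1.1615 > 1: divergent.

1.1615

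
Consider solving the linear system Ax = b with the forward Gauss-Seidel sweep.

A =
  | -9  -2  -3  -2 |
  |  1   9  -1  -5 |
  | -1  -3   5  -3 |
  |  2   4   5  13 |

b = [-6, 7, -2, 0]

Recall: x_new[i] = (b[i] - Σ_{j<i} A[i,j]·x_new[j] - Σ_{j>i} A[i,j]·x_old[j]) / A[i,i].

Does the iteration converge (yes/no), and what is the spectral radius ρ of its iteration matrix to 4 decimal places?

Write A = D+L+U with D = diag(-9, 9, 5, 13).
GS T = -(D+L)⁻¹U: row 0 first, T[0,1] = -(-2)/(-9) = -0.2222; later rows by forward substitution.
  T[0,:] = [+0.0000  -0.2222  -0.3333  -0.2222]
  T[1,:] = [+0.0000  +0.0247  +0.1481  +0.5802]
  T[2,:] = [+0.0000  -0.0296  +0.0222  +0.9037]
  T[3,:] = [+0.0000  +0.0380  -0.0028  -0.4919]
moduli |λ_i(T)| = 0.5100, 0.1068, 0.0418, 0.0000.
spectral radius ρ = 0.5100; 0.5100 < 1, so it converges for any x₀.

yes, ρ = 0.5100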